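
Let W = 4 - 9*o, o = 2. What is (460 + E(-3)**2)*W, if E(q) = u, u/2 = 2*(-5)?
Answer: -12040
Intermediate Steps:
u = -20 (u = 2*(2*(-5)) = 2*(-10) = -20)
E(q) = -20
W = -14 (W = 4 - 9*2 = 4 - 18 = -14)
(460 + E(-3)**2)*W = (460 + (-20)**2)*(-14) = (460 + 400)*(-14) = 860*(-14) = -12040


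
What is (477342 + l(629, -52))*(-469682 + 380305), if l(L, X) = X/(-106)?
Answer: -2261162308304/53 ≈ -4.2663e+10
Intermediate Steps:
l(L, X) = -X/106 (l(L, X) = X*(-1/106) = -X/106)
(477342 + l(629, -52))*(-469682 + 380305) = (477342 - 1/106*(-52))*(-469682 + 380305) = (477342 + 26/53)*(-89377) = (25299152/53)*(-89377) = -2261162308304/53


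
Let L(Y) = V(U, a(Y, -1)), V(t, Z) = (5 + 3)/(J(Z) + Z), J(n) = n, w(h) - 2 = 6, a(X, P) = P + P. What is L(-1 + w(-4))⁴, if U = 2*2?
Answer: 16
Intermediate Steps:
a(X, P) = 2*P
w(h) = 8 (w(h) = 2 + 6 = 8)
U = 4
V(t, Z) = 4/Z (V(t, Z) = (5 + 3)/(Z + Z) = 8/((2*Z)) = 8*(1/(2*Z)) = 4/Z)
L(Y) = -2 (L(Y) = 4/((2*(-1))) = 4/(-2) = 4*(-½) = -2)
L(-1 + w(-4))⁴ = (-2)⁴ = 16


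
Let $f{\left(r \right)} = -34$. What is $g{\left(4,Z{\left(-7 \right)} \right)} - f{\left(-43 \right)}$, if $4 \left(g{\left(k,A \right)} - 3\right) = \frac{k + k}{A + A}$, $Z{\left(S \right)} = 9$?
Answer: $\frac{334}{9} \approx 37.111$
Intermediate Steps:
$g{\left(k,A \right)} = 3 + \frac{k}{4 A}$ ($g{\left(k,A \right)} = 3 + \frac{\left(k + k\right) \frac{1}{A + A}}{4} = 3 + \frac{2 k \frac{1}{2 A}}{4} = 3 + \frac{k \frac{1}{A}}{4} = 3 + \frac{k}{4 A}$)
$g{\left(4,Z{\left(-7 \right)} \right)} - f{\left(-43 \right)} = \left(3 + \frac{1}{4} \cdot 4 \cdot \frac{1}{9}\right) - -34 = \left(3 + \frac{1}{4} \cdot 4 \cdot \frac{1}{9}\right) + 34 = \left(3 + \frac{1}{9}\right) + 34 = \frac{28}{9} + 34 = \frac{334}{9}$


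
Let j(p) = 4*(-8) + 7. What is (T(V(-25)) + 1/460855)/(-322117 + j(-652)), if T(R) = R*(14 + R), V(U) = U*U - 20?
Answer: -86293946613/74230375705 ≈ -1.1625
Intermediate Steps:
V(U) = -20 + U² (V(U) = U² - 20 = -20 + U²)
j(p) = -25 (j(p) = -32 + 7 = -25)
(T(V(-25)) + 1/460855)/(-322117 + j(-652)) = ((-20 + (-25)²)*(14 + (-20 + (-25)²)) + 1/460855)/(-322117 - 25) = ((-20 + 625)*(14 + (-20 + 625)) + 1/460855)/(-322142) = (605*(14 + 605) + 1/460855)*(-1/322142) = (605*619 + 1/460855)*(-1/322142) = (374495 + 1/460855)*(-1/322142) = (172587893226/460855)*(-1/322142) = -86293946613/74230375705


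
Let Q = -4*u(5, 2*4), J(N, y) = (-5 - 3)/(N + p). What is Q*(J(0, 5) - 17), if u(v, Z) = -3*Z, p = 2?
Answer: -2016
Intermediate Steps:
J(N, y) = -8/(2 + N) (J(N, y) = (-5 - 3)/(N + 2) = -8/(2 + N))
Q = 96 (Q = -(-12)*2*4 = -(-12)*8 = -4*(-24) = 96)
Q*(J(0, 5) - 17) = 96*(-8/(2 + 0) - 17) = 96*(-8/2 - 17) = 96*(-8*1/2 - 17) = 96*(-4 - 17) = 96*(-21) = -2016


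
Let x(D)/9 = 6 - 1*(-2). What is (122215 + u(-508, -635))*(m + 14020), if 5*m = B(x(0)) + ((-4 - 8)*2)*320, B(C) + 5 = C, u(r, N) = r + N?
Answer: 7565426064/5 ≈ 1.5131e+9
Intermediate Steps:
u(r, N) = N + r
x(D) = 72 (x(D) = 9*(6 - 1*(-2)) = 9*(6 + 2) = 9*8 = 72)
B(C) = -5 + C
m = -7613/5 (m = ((-5 + 72) + ((-4 - 8)*2)*320)/5 = (67 - 12*2*320)/5 = (67 - 24*320)/5 = (67 - 7680)/5 = (1/5)*(-7613) = -7613/5 ≈ -1522.6)
(122215 + u(-508, -635))*(m + 14020) = (122215 + (-635 - 508))*(-7613/5 + 14020) = (122215 - 1143)*(62487/5) = 121072*(62487/5) = 7565426064/5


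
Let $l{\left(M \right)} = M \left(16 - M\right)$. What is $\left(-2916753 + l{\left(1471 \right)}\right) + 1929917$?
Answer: $-3127141$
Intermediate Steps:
$\left(-2916753 + l{\left(1471 \right)}\right) + 1929917 = \left(-2916753 + 1471 \left(16 - 1471\right)\right) + 1929917 = \left(-2916753 + 1471 \left(-1455\right)\right) + 1929917 = \left(-2916753 - 2140305\right) + 1929917 = -5057058 + 1929917 = -3127141$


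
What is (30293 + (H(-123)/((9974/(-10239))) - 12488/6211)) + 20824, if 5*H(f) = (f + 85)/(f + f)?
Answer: 649131612374613/12699445370 ≈ 51115.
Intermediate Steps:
H(f) = (85 + f)/(10*f) (H(f) = ((f + 85)/(f + f))/5 = ((85 + f)/((2*f)))/5 = ((85 + f)*(1/(2*f)))/5 = ((85 + f)/(2*f))/5 = (85 + f)/(10*f))
(30293 + (H(-123)/((9974/(-10239))) - 12488/6211)) + 20824 = (30293 + (((⅒)*(85 - 123)/(-123))/((9974/(-10239))) - 12488/6211)) + 20824 = (30293 + (((⅒)*(-1/123)*(-38))/((9974*(-1/10239))) - 12488*1/6211)) + 20824 = (30293 + (19/(615*(-9974/10239)) - 12488/6211)) + 20824 = (30293 + ((19/615)*(-10239/9974) - 12488/6211)) + 20824 = (30293 + (-64847/2044670 - 12488/6211)) + 20824 = (30293 - 25936603677/12699445370) + 20824 = 384678361989733/12699445370 + 20824 = 649131612374613/12699445370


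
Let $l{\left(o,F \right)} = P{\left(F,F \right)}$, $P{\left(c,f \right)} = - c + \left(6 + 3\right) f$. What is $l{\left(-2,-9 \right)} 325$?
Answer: $-23400$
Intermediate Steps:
$P{\left(c,f \right)} = - c + 9 f$
$l{\left(o,F \right)} = 8 F$ ($l{\left(o,F \right)} = - F + 9 F = 8 F$)
$l{\left(-2,-9 \right)} 325 = 8 \left(-9\right) 325 = \left(-72\right) 325 = -23400$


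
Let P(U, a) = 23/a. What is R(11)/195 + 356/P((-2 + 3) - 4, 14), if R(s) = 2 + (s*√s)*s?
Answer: 971926/4485 + 121*√11/195 ≈ 218.76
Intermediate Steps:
R(s) = 2 + s^(5/2) (R(s) = 2 + s^(3/2)*s = 2 + s^(5/2))
R(11)/195 + 356/P((-2 + 3) - 4, 14) = (2 + 11^(5/2))/195 + 356/((23/14)) = (2 + 121*√11)*(1/195) + 356/((23*(1/14))) = (2/195 + 121*√11/195) + 356/(23/14) = (2/195 + 121*√11/195) + 356*(14/23) = (2/195 + 121*√11/195) + 4984/23 = 971926/4485 + 121*√11/195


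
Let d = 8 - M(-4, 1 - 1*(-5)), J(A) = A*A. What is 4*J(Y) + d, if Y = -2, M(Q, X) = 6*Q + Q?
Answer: 52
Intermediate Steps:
M(Q, X) = 7*Q
J(A) = A²
d = 36 (d = 8 - 7*(-4) = 8 - 1*(-28) = 8 + 28 = 36)
4*J(Y) + d = 4*(-2)² + 36 = 4*4 + 36 = 16 + 36 = 52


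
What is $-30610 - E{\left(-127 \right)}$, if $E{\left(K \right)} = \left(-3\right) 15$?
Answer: $-30565$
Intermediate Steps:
$E{\left(K \right)} = -45$
$-30610 - E{\left(-127 \right)} = -30610 - -45 = -30610 + 45 = -30565$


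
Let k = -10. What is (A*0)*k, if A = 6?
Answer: 0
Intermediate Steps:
(A*0)*k = (6*0)*(-10) = 0*(-10) = 0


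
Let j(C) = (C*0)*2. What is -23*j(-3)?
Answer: 0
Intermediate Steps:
j(C) = 0 (j(C) = 0*2 = 0)
-23*j(-3) = -23*0 = 0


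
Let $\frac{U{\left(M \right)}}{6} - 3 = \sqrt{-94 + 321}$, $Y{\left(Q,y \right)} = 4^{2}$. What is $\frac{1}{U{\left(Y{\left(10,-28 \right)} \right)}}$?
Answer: $- \frac{1}{436} + \frac{\sqrt{227}}{1308} \approx 0.0092252$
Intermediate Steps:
$Y{\left(Q,y \right)} = 16$
$U{\left(M \right)} = 18 + 6 \sqrt{227}$ ($U{\left(M \right)} = 18 + 6 \sqrt{-94 + 321} = 18 + 6 \sqrt{227}$)
$\frac{1}{U{\left(Y{\left(10,-28 \right)} \right)}} = \frac{1}{18 + 6 \sqrt{227}}$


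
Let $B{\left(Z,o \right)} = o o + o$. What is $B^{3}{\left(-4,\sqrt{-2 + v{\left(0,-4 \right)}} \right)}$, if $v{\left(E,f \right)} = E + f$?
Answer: $-108 + 102 i \sqrt{6} \approx -108.0 + 249.85 i$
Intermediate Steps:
$B{\left(Z,o \right)} = o + o^{2}$ ($B{\left(Z,o \right)} = o^{2} + o = o + o^{2}$)
$B^{3}{\left(-4,\sqrt{-2 + v{\left(0,-4 \right)}} \right)} = \left(\sqrt{-2 + \left(0 - 4\right)} \left(1 + \sqrt{-2 + \left(0 - 4\right)}\right)\right)^{3} = \left(\sqrt{-2 - 4} \left(1 + \sqrt{-2 - 4}\right)\right)^{3} = \left(\sqrt{-6} \left(1 + \sqrt{-6}\right)\right)^{3} = \left(i \sqrt{6} \left(1 + i \sqrt{6}\right)\right)^{3} = - 6 i \sqrt{6} \left(1 + i \sqrt{6}\right)^{3}$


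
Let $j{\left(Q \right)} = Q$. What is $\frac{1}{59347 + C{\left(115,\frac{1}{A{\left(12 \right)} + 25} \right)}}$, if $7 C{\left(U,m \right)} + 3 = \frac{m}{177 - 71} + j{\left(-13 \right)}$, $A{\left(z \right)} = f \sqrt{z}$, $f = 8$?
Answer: $\frac{4672248029918}{277273223306630711} - \frac{11872 \sqrt{3}}{277273223306630711} \approx 1.6851 \cdot 10^{-5}$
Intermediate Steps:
$A{\left(z \right)} = 8 \sqrt{z}$
$C{\left(U,m \right)} = - \frac{16}{7} + \frac{m}{742}$ ($C{\left(U,m \right)} = - \frac{3}{7} + \frac{\frac{m}{177 - 71} - 13}{7} = - \frac{3}{7} + \frac{\frac{m}{106} - 13}{7} = - \frac{3}{7} + \frac{-13 + \frac{m}{106}}{7} = - \frac{3}{7} + \left(- \frac{13}{7} + \frac{m}{742}\right) = - \frac{16}{7} + \frac{m}{742}$)
$\frac{1}{59347 + C{\left(115,\frac{1}{A{\left(12 \right)} + 25} \right)}} = \frac{1}{59347 - \left(\frac{16}{7} - \frac{1}{742 \left(8 \sqrt{12} + 25\right)}\right)} = \frac{1}{59347 - \left(\frac{16}{7} - \frac{1}{742 \left(8 \cdot 2 \sqrt{3} + 25\right)}\right)} = \frac{1}{59347 - \left(\frac{16}{7} - \frac{1}{742 \left(16 \sqrt{3} + 25\right)}\right)} = \frac{1}{59347 - \left(\frac{16}{7} - \frac{1}{742 \left(25 + 16 \sqrt{3}\right)}\right)} = \frac{1}{\frac{415413}{7} + \frac{1}{742 \left(25 + 16 \sqrt{3}\right)}}$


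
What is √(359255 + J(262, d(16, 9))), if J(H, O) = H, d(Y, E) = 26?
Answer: √359517 ≈ 599.60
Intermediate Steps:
√(359255 + J(262, d(16, 9))) = √(359255 + 262) = √359517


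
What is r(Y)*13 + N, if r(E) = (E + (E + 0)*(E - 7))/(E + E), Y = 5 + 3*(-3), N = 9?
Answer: -56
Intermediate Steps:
Y = -4 (Y = 5 - 9 = -4)
r(E) = (E + E*(-7 + E))/(2*E) (r(E) = (E + E*(-7 + E))/((2*E)) = (E + E*(-7 + E))*(1/(2*E)) = (E + E*(-7 + E))/(2*E))
r(Y)*13 + N = (-3 + (1/2)*(-4))*13 + 9 = (-3 - 2)*13 + 9 = -5*13 + 9 = -65 + 9 = -56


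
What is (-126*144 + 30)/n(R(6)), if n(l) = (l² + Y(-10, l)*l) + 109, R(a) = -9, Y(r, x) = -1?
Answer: -18114/199 ≈ -91.025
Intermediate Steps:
n(l) = 109 + l² - l (n(l) = (l² - l) + 109 = 109 + l² - l)
(-126*144 + 30)/n(R(6)) = (-126*144 + 30)/(109 + (-9)² - 1*(-9)) = (-18144 + 30)/(109 + 81 + 9) = -18114/199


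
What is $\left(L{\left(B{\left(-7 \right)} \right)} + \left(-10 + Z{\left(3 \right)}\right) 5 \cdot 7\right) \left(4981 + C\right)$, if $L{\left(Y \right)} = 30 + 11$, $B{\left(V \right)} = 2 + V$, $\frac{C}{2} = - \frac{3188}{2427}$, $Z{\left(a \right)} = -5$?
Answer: $- \frac{5847935324}{2427} \approx -2.4095 \cdot 10^{6}$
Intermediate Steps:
$C = - \frac{6376}{2427}$ ($C = 2 \left(- \frac{3188}{2427}\right) = - \frac{6376}{2427} \approx -2.6271$)
$L{\left(Y \right)} = 41$
$\left(L{\left(B{\left(-7 \right)} \right)} + \left(-10 + Z{\left(3 \right)}\right) 5 \cdot 7\right) \left(4981 + C\right) = \left(41 + \left(-10 - 5\right) 5 \cdot 7\right) \left(4981 - \frac{6376}{2427}\right) = \left(41 - 525\right) \frac{12082511}{2427} = \left(-484\right) \frac{12082511}{2427} = - \frac{5847935324}{2427}$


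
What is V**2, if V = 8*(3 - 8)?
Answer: 1600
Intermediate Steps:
V = -40 (V = 8*(-5) = -40)
V**2 = (-40)**2 = 1600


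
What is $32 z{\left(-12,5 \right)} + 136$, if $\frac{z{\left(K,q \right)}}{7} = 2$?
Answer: $584$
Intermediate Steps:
$z{\left(K,q \right)} = 14$ ($z{\left(K,q \right)} = 7 \cdot 2 = 14$)
$32 z{\left(-12,5 \right)} + 136 = 32 \cdot 14 + 136 = 448 + 136 = 584$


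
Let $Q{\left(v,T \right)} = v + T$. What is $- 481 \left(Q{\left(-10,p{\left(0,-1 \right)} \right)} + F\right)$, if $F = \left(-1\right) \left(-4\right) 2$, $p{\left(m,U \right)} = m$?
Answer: $962$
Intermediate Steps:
$F = 8$ ($F = 4 \cdot 2 = 8$)
$Q{\left(v,T \right)} = T + v$
$- 481 \left(Q{\left(-10,p{\left(0,-1 \right)} \right)} + F\right) = - 481 \left(\left(0 - 10\right) + 8\right) = - 481 \left(-10 + 8\right) = \left(-481\right) \left(-2\right) = 962$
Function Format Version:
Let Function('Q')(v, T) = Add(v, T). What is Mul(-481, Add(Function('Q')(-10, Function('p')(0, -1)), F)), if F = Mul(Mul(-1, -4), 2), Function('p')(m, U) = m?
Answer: 962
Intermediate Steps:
F = 8 (F = Mul(4, 2) = 8)
Function('Q')(v, T) = Add(T, v)
Mul(-481, Add(Function('Q')(-10, Function('p')(0, -1)), F)) = Mul(-481, Add(Add(0, -10), 8)) = Mul(-481, Add(-10, 8)) = Mul(-481, -2) = 962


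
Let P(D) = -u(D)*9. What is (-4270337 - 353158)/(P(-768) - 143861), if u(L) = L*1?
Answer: 4623495/136949 ≈ 33.761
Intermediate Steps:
u(L) = L
P(D) = -9*D (P(D) = -D*9 = -9*D)
(-4270337 - 353158)/(P(-768) - 143861) = (-4270337 - 353158)/(-9*(-768) - 143861) = -4623495/(6912 - 143861) = -4623495/(-136949) = -4623495*(-1/136949) = 4623495/136949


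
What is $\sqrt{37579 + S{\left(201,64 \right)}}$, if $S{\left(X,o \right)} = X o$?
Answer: $\sqrt{50443} \approx 224.6$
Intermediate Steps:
$\sqrt{37579 + S{\left(201,64 \right)}} = \sqrt{37579 + 201 \cdot 64} = \sqrt{37579 + 12864} = \sqrt{50443}$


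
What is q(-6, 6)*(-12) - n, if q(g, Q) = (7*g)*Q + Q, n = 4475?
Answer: -1523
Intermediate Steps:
q(g, Q) = Q + 7*Q*g (q(g, Q) = 7*Q*g + Q = Q + 7*Q*g)
q(-6, 6)*(-12) - n = (6*(1 + 7*(-6)))*(-12) - 1*4475 = (6*(1 - 42))*(-12) - 4475 = (6*(-41))*(-12) - 4475 = -246*(-12) - 4475 = 2952 - 4475 = -1523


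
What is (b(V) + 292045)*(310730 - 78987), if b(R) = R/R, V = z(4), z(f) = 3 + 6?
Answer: 67679616178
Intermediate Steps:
z(f) = 9
V = 9
b(R) = 1
(b(V) + 292045)*(310730 - 78987) = (1 + 292045)*(310730 - 78987) = 292046*231743 = 67679616178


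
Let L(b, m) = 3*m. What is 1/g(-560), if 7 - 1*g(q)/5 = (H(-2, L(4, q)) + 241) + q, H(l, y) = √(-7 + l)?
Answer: 326/531425 + 3*I/531425 ≈ 0.00061345 + 5.6452e-6*I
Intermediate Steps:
g(q) = -1170 - 15*I - 5*q (g(q) = 35 - 5*((√(-7 - 2) + 241) + q) = 35 - 5*((√(-9) + 241) + q) = 35 - 5*((3*I + 241) + q) = 35 - 5*((241 + 3*I) + q) = 35 - 5*(241 + q + 3*I) = 35 + (-1205 - 15*I - 5*q) = -1170 - 15*I - 5*q)
1/g(-560) = 1/(-1170 - 15*I - 5*(-560)) = 1/(-1170 - 15*I + 2800) = 1/(1630 - 15*I) = (1630 + 15*I)/2657125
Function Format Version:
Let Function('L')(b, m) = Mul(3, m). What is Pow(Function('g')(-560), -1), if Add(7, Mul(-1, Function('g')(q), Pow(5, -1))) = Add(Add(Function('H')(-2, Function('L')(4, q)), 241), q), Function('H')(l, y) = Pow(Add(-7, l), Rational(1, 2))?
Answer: Add(Rational(326, 531425), Mul(Rational(3, 531425), I)) ≈ Add(0.00061345, Mul(5.6452e-6, I))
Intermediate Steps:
Function('g')(q) = Add(-1170, Mul(-15, I), Mul(-5, q)) (Function('g')(q) = Add(35, Mul(-5, Add(Add(Pow(Add(-7, -2), Rational(1, 2)), 241), q))) = Add(35, Mul(-5, Add(Add(Pow(-9, Rational(1, 2)), 241), q))) = Add(35, Mul(-5, Add(Add(Mul(3, I), 241), q))) = Add(35, Mul(-5, Add(Add(241, Mul(3, I)), q))) = Add(35, Mul(-5, Add(241, q, Mul(3, I)))) = Add(35, Add(-1205, Mul(-15, I), Mul(-5, q))) = Add(-1170, Mul(-15, I), Mul(-5, q)))
Pow(Function('g')(-560), -1) = Pow(Add(-1170, Mul(-15, I), Mul(-5, -560)), -1) = Pow(Add(-1170, Mul(-15, I), 2800), -1) = Pow(Add(1630, Mul(-15, I)), -1) = Mul(Rational(1, 2657125), Add(1630, Mul(15, I)))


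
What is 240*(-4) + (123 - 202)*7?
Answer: -1513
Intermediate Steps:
240*(-4) + (123 - 202)*7 = -960 - 79*7 = -960 - 553 = -1513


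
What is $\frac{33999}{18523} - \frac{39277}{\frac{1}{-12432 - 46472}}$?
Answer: $\frac{42854301747383}{18523} \approx 2.3136 \cdot 10^{9}$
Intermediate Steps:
$\frac{33999}{18523} - \frac{39277}{\frac{1}{-12432 - 46472}} = 33999 \cdot \frac{1}{18523} - \frac{39277}{\frac{1}{-58904}} = \frac{33999}{18523} - \frac{39277}{- \frac{1}{58904}} = \frac{33999}{18523} - -2313572408 = \frac{33999}{18523} + 2313572408 = \frac{42854301747383}{18523}$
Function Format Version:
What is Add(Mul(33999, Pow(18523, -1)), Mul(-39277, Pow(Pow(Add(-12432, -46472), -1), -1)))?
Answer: Rational(42854301747383, 18523) ≈ 2.3136e+9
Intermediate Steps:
Add(Mul(33999, Pow(18523, -1)), Mul(-39277, Pow(Pow(Add(-12432, -46472), -1), -1))) = Add(Mul(33999, Rational(1, 18523)), Mul(-39277, Pow(Pow(-58904, -1), -1))) = Add(Rational(33999, 18523), Mul(-39277, Pow(Rational(-1, 58904), -1))) = Add(Rational(33999, 18523), Mul(-39277, -58904)) = Add(Rational(33999, 18523), 2313572408) = Rational(42854301747383, 18523)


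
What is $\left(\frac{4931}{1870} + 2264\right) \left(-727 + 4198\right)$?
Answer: $\frac{14712218781}{1870} \approx 7.8675 \cdot 10^{6}$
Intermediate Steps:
$\left(\frac{4931}{1870} + 2264\right) \left(-727 + 4198\right) = \left(4931 \cdot \frac{1}{1870} + 2264\right) 3471 = \left(\frac{4931}{1870} + 2264\right) 3471 = \frac{4238611}{1870} \cdot 3471 = \frac{14712218781}{1870}$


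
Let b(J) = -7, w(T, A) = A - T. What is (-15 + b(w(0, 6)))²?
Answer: 484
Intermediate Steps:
(-15 + b(w(0, 6)))² = (-15 - 7)² = (-22)² = 484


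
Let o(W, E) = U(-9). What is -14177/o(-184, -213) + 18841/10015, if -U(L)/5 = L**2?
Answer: 29922652/811215 ≈ 36.886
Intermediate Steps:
U(L) = -5*L**2
o(W, E) = -405 (o(W, E) = -5*(-9)**2 = -5*81 = -405)
-14177/o(-184, -213) + 18841/10015 = -14177/(-405) + 18841/10015 = -14177*(-1/405) + 18841*(1/10015) = 14177/405 + 18841/10015 = 29922652/811215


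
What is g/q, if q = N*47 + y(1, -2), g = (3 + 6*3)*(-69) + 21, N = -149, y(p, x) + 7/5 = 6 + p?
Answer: 7140/34987 ≈ 0.20408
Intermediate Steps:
y(p, x) = 23/5 + p (y(p, x) = -7/5 + (6 + p) = 23/5 + p)
g = -1428 (g = (3 + 18)*(-69) + 21 = 21*(-69) + 21 = -1449 + 21 = -1428)
q = -34987/5 (q = -149*47 + (23/5 + 1) = -7003 + 28/5 = -34987/5 ≈ -6997.4)
g/q = -1428/(-34987/5) = -1428*(-5/34987) = 7140/34987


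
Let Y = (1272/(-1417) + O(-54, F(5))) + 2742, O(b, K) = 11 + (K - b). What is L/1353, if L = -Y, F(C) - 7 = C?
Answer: -3993251/1917201 ≈ -2.0829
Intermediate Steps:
F(C) = 7 + C
O(b, K) = 11 + K - b
Y = 3993251/1417 (Y = (1272/(-1417) + (11 + (7 + 5) - 1*(-54))) + 2742 = (1272*(-1/1417) + (11 + 12 + 54)) + 2742 = (-1272/1417 + 77) + 2742 = 107837/1417 + 2742 = 3993251/1417 ≈ 2818.1)
L = -3993251/1417 (L = -1*3993251/1417 = -3993251/1417 ≈ -2818.1)
L/1353 = -3993251/1417/1353 = -3993251/1417*1/1353 = -3993251/1917201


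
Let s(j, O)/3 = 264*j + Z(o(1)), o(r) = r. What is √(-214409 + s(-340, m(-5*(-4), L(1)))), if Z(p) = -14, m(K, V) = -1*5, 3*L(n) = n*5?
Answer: I*√483731 ≈ 695.51*I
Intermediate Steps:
L(n) = 5*n/3 (L(n) = (n*5)/3 = (5*n)/3 = 5*n/3)
m(K, V) = -5
s(j, O) = -42 + 792*j (s(j, O) = 3*(264*j - 14) = 3*(-14 + 264*j) = -42 + 792*j)
√(-214409 + s(-340, m(-5*(-4), L(1)))) = √(-214409 + (-42 + 792*(-340))) = √(-214409 + (-42 - 269280)) = √(-214409 - 269322) = √(-483731) = I*√483731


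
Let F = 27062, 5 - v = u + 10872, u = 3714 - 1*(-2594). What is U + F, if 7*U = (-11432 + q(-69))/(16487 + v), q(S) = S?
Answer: 18620299/688 ≈ 27064.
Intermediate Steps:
u = 6308 (u = 3714 + 2594 = 6308)
v = -17175 (v = 5 - (6308 + 10872) = 5 - 1*17180 = 5 - 17180 = -17175)
U = 1643/688 (U = ((-11432 - 69)/(16487 - 17175))/7 = (-11501/(-688))/7 = (-11501*(-1/688))/7 = (⅐)*(11501/688) = 1643/688 ≈ 2.3881)
U + F = 1643/688 + 27062 = 18620299/688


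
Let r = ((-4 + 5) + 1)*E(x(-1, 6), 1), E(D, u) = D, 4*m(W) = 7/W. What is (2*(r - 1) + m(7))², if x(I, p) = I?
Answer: 529/16 ≈ 33.063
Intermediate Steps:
m(W) = 7/(4*W) (m(W) = (7/W)/4 = 7/(4*W))
r = -2 (r = ((-4 + 5) + 1)*(-1) = (1 + 1)*(-1) = 2*(-1) = -2)
(2*(r - 1) + m(7))² = (2*(-2 - 1) + (7/4)/7)² = (2*(-3) + (7/4)*(⅐))² = (-6 + ¼)² = (-23/4)² = 529/16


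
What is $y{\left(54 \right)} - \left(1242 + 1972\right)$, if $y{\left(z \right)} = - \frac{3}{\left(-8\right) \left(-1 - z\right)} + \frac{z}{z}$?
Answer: $- \frac{1413723}{440} \approx -3213.0$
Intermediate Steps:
$y{\left(z \right)} = 1 - \frac{3}{8 + 8 z}$ ($y{\left(z \right)} = - \frac{3}{8 + 8 z} + 1 = 1 - \frac{3}{8 + 8 z}$)
$y{\left(54 \right)} - \left(1242 + 1972\right) = \frac{\frac{5}{8} + 54}{1 + 54} - \left(1242 + 1972\right) = \frac{1}{55} \cdot \frac{437}{8} - 3214 = \frac{437}{440} - 3214 = - \frac{1413723}{440}$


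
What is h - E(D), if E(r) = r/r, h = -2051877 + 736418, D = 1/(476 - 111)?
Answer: -1315460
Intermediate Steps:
D = 1/365 ≈ 0.0027397
h = -1315459
E(r) = 1
h - E(D) = -1315459 - 1*1 = -1315459 - 1 = -1315460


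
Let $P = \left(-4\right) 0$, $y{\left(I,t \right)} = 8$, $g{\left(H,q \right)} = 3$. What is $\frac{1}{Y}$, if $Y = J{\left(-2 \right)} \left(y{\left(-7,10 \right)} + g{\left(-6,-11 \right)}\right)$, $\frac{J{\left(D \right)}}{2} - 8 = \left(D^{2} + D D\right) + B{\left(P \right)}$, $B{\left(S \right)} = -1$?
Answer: $\frac{1}{330} \approx 0.0030303$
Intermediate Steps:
$P = 0$
$J{\left(D \right)} = 14 + 4 D^{2}$ ($J{\left(D \right)} = 16 + 2 \left(\left(D^{2} + D D\right) - 1\right) = 16 + 2 \left(\left(D^{2} + D^{2}\right) - 1\right) = 16 + 2 \left(2 D^{2} - 1\right) = 16 + 2 \left(-1 + 2 D^{2}\right) = 16 + \left(-2 + 4 D^{2}\right) = 14 + 4 D^{2}$)
$Y = 330$ ($Y = \left(14 + 4 \left(-2\right)^{2}\right) \left(8 + 3\right) = \left(14 + 4 \cdot 4\right) 11 = \left(14 + 16\right) 11 = 30 \cdot 11 = 330$)
$\frac{1}{Y} = \frac{1}{330}$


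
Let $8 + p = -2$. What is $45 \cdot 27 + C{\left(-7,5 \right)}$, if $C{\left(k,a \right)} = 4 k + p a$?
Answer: $1137$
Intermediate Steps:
$p = -10$ ($p = -8 - 2 = -10$)
$C{\left(k,a \right)} = - 10 a + 4 k$ ($C{\left(k,a \right)} = 4 k - 10 a = - 10 a + 4 k$)
$45 \cdot 27 + C{\left(-7,5 \right)} = 45 \cdot 27 + \left(\left(-10\right) 5 + 4 \left(-7\right)\right) = 1215 - 78 = 1137$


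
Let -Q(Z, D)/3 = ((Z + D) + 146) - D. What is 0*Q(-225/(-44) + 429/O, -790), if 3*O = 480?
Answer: 0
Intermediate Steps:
O = 160 (O = (⅓)*480 = 160)
Q(Z, D) = -438 - 3*Z (Q(Z, D) = -3*(((Z + D) + 146) - D) = -3*(((D + Z) + 146) - D) = -3*((146 + D + Z) - D) = -3*(146 + Z) = -438 - 3*Z)
0*Q(-225/(-44) + 429/O, -790) = 0*(-438 - 3*(-225/(-44) + 429/160)) = 0*(-438 - 3*(-225*(-1/44) + 429*(1/160))) = 0*(-438 - 3*(225/44 + 429/160)) = 0*(-438 - 3*13719/1760) = 0*(-438 - 41157/1760) = 0*(-812037/1760) = 0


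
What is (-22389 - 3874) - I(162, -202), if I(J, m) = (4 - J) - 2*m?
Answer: -26509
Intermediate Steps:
I(J, m) = 4 - J - 2*m
(-22389 - 3874) - I(162, -202) = (-22389 - 3874) - (4 - 1*162 - 2*(-202)) = -26263 - (4 - 162 + 404) = -26263 - 1*246 = -26263 - 246 = -26509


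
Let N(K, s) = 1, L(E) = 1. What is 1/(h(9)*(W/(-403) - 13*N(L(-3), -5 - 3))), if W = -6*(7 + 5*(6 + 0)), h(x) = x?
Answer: -403/45153 ≈ -0.0089252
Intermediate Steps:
W = -222 (W = -6*(7 + 5*6) = -6*(7 + 30) = -6*37 = -222)
1/(h(9)*(W/(-403) - 13*N(L(-3), -5 - 3))) = 1/(9*(-222/(-403) - 13*1)) = 1/(9*(-222*(-1/403) - 13)) = 1/(9*(222/403 - 13)) = 1/(9*(-5017/403)) = 1/(-45153/403) = -403/45153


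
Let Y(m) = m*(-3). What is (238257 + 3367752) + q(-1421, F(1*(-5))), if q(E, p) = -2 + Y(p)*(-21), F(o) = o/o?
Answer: 3606070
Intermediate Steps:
Y(m) = -3*m
F(o) = 1
q(E, p) = -2 + 63*p (q(E, p) = -2 - 3*p*(-21) = -2 + 63*p)
(238257 + 3367752) + q(-1421, F(1*(-5))) = (238257 + 3367752) + (-2 + 63*1) = 3606009 + (-2 + 63) = 3606009 + 61 = 3606070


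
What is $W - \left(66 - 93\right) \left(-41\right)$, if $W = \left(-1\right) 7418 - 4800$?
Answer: $-13325$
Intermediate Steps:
$W = -12218$ ($W = -7418 - 4800 = -12218$)
$W - \left(66 - 93\right) \left(-41\right) = -12218 - \left(66 - 93\right) \left(-41\right) = -12218 - \left(-27\right) \left(-41\right) = -12218 - 1107 = -13325$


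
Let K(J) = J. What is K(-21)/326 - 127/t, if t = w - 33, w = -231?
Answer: 17929/43032 ≈ 0.41664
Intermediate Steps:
t = -264 (t = -231 - 33 = -264)
K(-21)/326 - 127/t = -21/326 - 127/(-264) = -21*1/326 - 127*(-1/264) = -21/326 + 127/264 = 17929/43032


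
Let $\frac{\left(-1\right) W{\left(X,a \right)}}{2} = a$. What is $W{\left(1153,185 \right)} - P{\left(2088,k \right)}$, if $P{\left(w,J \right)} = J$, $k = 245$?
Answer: $-615$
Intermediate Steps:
$W{\left(X,a \right)} = - 2 a$
$W{\left(1153,185 \right)} - P{\left(2088,k \right)} = \left(-2\right) 185 - 245 = -370 - 245 = -615$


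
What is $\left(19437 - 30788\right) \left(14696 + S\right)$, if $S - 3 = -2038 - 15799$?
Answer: $35619438$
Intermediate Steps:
$S = -17834$ ($S = 3 - 17837 = -17834$)
$\left(19437 - 30788\right) \left(14696 + S\right) = \left(19437 - 30788\right) \left(14696 - 17834\right) = \left(-11351\right) \left(-3138\right) = 35619438$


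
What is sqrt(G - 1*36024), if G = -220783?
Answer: I*sqrt(256807) ≈ 506.76*I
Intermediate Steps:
sqrt(G - 1*36024) = sqrt(-220783 - 1*36024) = sqrt(-220783 - 36024) = sqrt(-256807) = I*sqrt(256807)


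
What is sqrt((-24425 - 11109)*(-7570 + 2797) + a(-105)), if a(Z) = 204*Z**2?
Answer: sqrt(171852882) ≈ 13109.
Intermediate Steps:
sqrt((-24425 - 11109)*(-7570 + 2797) + a(-105)) = sqrt((-24425 - 11109)*(-7570 + 2797) + 204*(-105)**2) = sqrt(-35534*(-4773) + 204*11025) = sqrt(169603782 + 2249100) = sqrt(171852882)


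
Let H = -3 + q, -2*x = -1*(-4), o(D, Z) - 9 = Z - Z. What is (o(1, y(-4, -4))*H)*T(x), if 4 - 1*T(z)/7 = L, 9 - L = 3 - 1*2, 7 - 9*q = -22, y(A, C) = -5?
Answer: -56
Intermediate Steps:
q = 29/9 (q = 7/9 - ⅑*(-22) = 7/9 + 22/9 = 29/9 ≈ 3.2222)
o(D, Z) = 9 (o(D, Z) = 9 + (Z - Z) = 9 + 0 = 9)
x = -2 (x = -(-1)*(-4)/2 = -½*4 = -2)
L = 8 (L = 9 - (3 - 1*2) = 9 - (3 - 2) = 9 - 1*1 = 9 - 1 = 8)
T(z) = -28 (T(z) = 28 - 7*8 = 28 - 56 = -28)
H = 2/9 (H = -3 + 29/9 = 2/9 ≈ 0.22222)
(o(1, y(-4, -4))*H)*T(x) = (9*(2/9))*(-28) = 2*(-28) = -56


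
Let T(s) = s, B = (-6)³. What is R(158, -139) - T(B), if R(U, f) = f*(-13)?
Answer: 2023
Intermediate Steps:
R(U, f) = -13*f
B = -216
R(158, -139) - T(B) = -13*(-139) - 1*(-216) = 1807 + 216 = 2023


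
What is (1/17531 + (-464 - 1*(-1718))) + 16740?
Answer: 315452815/17531 ≈ 17994.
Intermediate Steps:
(1/17531 + (-464 - 1*(-1718))) + 16740 = (1/17531 + (-464 + 1718)) + 16740 = (1/17531 + 1254) + 16740 = 21983875/17531 + 16740 = 315452815/17531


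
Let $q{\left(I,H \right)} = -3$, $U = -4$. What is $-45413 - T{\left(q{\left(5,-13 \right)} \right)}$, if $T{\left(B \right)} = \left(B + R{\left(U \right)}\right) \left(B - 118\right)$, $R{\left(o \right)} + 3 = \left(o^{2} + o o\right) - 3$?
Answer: $-42630$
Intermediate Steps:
$R{\left(o \right)} = -6 + 2 o^{2}$ ($R{\left(o \right)} = -3 - \left(3 - o^{2} - o o\right) = -3 + \left(\left(o^{2} + o^{2}\right) - 3\right) = -3 + \left(2 o^{2} - 3\right) = -3 + \left(-3 + 2 o^{2}\right) = -6 + 2 o^{2}$)
$T{\left(B \right)} = \left(-118 + B\right) \left(26 + B\right)$ ($T{\left(B \right)} = \left(B - \left(6 - 2 \left(-4\right)^{2}\right)\right) \left(B - 118\right) = \left(B + \left(-6 + 2 \cdot 16\right)\right) \left(-118 + B\right) = \left(B + \left(-6 + 32\right)\right) \left(-118 + B\right) = \left(B + 26\right) \left(-118 + B\right) = \left(26 + B\right) \left(-118 + B\right) = \left(-118 + B\right) \left(26 + B\right)$)
$-45413 - T{\left(q{\left(5,-13 \right)} \right)} = -45413 - \left(-3068 + \left(-3\right)^{2} - -276\right) = -45413 - \left(-3068 + 9 + 276\right) = -45413 - -2783 = -45413 + 2783 = -42630$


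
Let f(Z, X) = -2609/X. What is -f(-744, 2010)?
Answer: 2609/2010 ≈ 1.2980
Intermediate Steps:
-f(-744, 2010) = -(-2609)/2010 = -1*(-2609/2010) = 2609/2010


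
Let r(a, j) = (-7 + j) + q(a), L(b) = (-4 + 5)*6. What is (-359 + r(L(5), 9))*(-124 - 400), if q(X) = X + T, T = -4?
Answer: 186020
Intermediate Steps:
L(b) = 6 (L(b) = 1*6 = 6)
q(X) = -4 + X (q(X) = X - 4 = -4 + X)
r(a, j) = -11 + a + j (r(a, j) = (-7 + j) + (-4 + a) = -11 + a + j)
(-359 + r(L(5), 9))*(-124 - 400) = (-359 + (-11 + 6 + 9))*(-124 - 400) = (-359 + 4)*(-524) = -355*(-524) = 186020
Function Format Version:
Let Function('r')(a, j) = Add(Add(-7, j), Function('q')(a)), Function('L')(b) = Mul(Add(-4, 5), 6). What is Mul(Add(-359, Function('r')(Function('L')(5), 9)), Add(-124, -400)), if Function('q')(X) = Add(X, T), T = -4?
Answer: 186020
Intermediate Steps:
Function('L')(b) = 6 (Function('L')(b) = Mul(1, 6) = 6)
Function('q')(X) = Add(-4, X) (Function('q')(X) = Add(X, -4) = Add(-4, X))
Function('r')(a, j) = Add(-11, a, j) (Function('r')(a, j) = Add(Add(-7, j), Add(-4, a)) = Add(-11, a, j))
Mul(Add(-359, Function('r')(Function('L')(5), 9)), Add(-124, -400)) = Mul(Add(-359, Add(-11, 6, 9)), Add(-124, -400)) = Mul(Add(-359, 4), -524) = Mul(-355, -524) = 186020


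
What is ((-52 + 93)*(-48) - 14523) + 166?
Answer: -16325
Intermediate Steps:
((-52 + 93)*(-48) - 14523) + 166 = (41*(-48) - 14523) + 166 = (-1968 - 14523) + 166 = -16491 + 166 = -16325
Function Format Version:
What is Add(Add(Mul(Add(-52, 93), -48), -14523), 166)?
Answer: -16325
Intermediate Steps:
Add(Add(Mul(Add(-52, 93), -48), -14523), 166) = Add(Add(Mul(41, -48), -14523), 166) = Add(Add(-1968, -14523), 166) = Add(-16491, 166) = -16325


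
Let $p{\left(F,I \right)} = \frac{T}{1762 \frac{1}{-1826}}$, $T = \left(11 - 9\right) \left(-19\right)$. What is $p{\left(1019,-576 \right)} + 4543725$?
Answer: $\frac{4003056419}{881} \approx 4.5438 \cdot 10^{6}$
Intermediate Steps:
$T = -38$ ($T = 2 \left(-19\right) = -38$)
$p{\left(F,I \right)} = \frac{34694}{881}$ ($p{\left(F,I \right)} = - \frac{38}{1762 \frac{1}{-1826}} = - \frac{38}{1762 \left(- \frac{1}{1826}\right)} = - \frac{38}{- \frac{881}{913}} = \left(-38\right) \left(- \frac{913}{881}\right) = \frac{34694}{881}$)
$p{\left(1019,-576 \right)} + 4543725 = \frac{34694}{881} + 4543725 = \frac{4003056419}{881}$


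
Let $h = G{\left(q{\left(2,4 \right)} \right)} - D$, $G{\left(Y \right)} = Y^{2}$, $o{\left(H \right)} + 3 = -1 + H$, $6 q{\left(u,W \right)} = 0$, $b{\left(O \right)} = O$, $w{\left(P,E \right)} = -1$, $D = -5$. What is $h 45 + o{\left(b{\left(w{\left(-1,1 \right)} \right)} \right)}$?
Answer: $220$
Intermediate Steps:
$q{\left(u,W \right)} = 0$ ($q{\left(u,W \right)} = \frac{1}{6} \cdot 0 = 0$)
$o{\left(H \right)} = -4 + H$ ($o{\left(H \right)} = -3 + \left(-1 + H\right) = -4 + H$)
$h = 5$ ($h = 0^{2} - -5 = 0 + 5 = 5$)
$h 45 + o{\left(b{\left(w{\left(-1,1 \right)} \right)} \right)} = 5 \cdot 45 - 5 = 225 - 5 = 220$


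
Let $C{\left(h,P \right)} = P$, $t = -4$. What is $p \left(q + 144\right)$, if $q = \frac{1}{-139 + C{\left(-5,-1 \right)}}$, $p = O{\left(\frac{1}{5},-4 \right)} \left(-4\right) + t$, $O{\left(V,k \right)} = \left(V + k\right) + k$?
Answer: $\frac{685406}{175} \approx 3916.6$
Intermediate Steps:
$O{\left(V,k \right)} = V + 2 k$
$p = \frac{136}{5}$ ($p = \left(\frac{1}{5} + 2 \left(-4\right)\right) \left(-4\right) - 4 = \left(\frac{1}{5} - 8\right) \left(-4\right) - 4 = \left(- \frac{39}{5}\right) \left(-4\right) - 4 = \frac{156}{5} - 4 = \frac{136}{5} \approx 27.2$)
$q = - \frac{1}{140}$ ($q = \frac{1}{-139 - 1} = \frac{1}{-140} = - \frac{1}{140} \approx -0.0071429$)
$p \left(q + 144\right) = \frac{136 \left(- \frac{1}{140} + 144\right)}{5} = \frac{136}{5} \cdot \frac{20159}{140} = \frac{685406}{175}$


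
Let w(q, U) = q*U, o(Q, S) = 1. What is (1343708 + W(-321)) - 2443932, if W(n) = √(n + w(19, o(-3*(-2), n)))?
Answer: -1100224 + I*√302 ≈ -1.1002e+6 + 17.378*I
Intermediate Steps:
w(q, U) = U*q
W(n) = √(19 + n) (W(n) = √(n + 1*19) = √(n + 19) = √(19 + n))
(1343708 + W(-321)) - 2443932 = (1343708 + √(19 - 321)) - 2443932 = (1343708 + √(-302)) - 2443932 = (1343708 + I*√302) - 2443932 = -1100224 + I*√302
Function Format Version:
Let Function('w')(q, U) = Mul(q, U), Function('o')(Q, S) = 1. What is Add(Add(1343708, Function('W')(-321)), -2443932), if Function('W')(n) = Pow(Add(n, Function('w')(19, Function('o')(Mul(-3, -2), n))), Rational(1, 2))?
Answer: Add(-1100224, Mul(I, Pow(302, Rational(1, 2)))) ≈ Add(-1.1002e+6, Mul(17.378, I))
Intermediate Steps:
Function('w')(q, U) = Mul(U, q)
Function('W')(n) = Pow(Add(19, n), Rational(1, 2)) (Function('W')(n) = Pow(Add(n, Mul(1, 19)), Rational(1, 2)) = Pow(Add(n, 19), Rational(1, 2)) = Pow(Add(19, n), Rational(1, 2)))
Add(Add(1343708, Function('W')(-321)), -2443932) = Add(Add(1343708, Pow(Add(19, -321), Rational(1, 2))), -2443932) = Add(Add(1343708, Pow(-302, Rational(1, 2))), -2443932) = Add(Add(1343708, Mul(I, Pow(302, Rational(1, 2)))), -2443932) = Add(-1100224, Mul(I, Pow(302, Rational(1, 2))))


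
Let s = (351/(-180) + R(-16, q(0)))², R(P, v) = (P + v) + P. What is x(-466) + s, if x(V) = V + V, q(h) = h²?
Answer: 88241/400 ≈ 220.60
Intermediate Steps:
R(P, v) = v + 2*P
x(V) = 2*V
s = 461041/400 (s = (351/(-180) + (0² + 2*(-16)))² = (351*(-1/180) + (0 - 32))² = (-39/20 - 32)² = (-679/20)² = 461041/400 ≈ 1152.6)
x(-466) + s = 2*(-466) + 461041/400 = -932 + 461041/400 = 88241/400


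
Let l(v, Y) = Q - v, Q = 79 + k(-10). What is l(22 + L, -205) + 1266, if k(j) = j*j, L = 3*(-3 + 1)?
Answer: 1429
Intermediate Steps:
L = -6 (L = 3*(-2) = -6)
k(j) = j²
Q = 179 (Q = 79 + (-10)² = 79 + 100 = 179)
l(v, Y) = 179 - v
l(22 + L, -205) + 1266 = (179 - (22 - 6)) + 1266 = (179 - 1*16) + 1266 = (179 - 16) + 1266 = 163 + 1266 = 1429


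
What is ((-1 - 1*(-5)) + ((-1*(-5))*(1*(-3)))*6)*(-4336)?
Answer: 372896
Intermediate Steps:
((-1 - 1*(-5)) + ((-1*(-5))*(1*(-3)))*6)*(-4336) = ((-1 + 5) + (5*(-3))*6)*(-4336) = (4 - 15*6)*(-4336) = (4 - 90)*(-4336) = -86*(-4336) = 372896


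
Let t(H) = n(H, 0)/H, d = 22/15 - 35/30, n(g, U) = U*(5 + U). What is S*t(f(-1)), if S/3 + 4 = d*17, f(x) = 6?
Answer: 0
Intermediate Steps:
d = 3/10 (d = 22*(1/15) - 35*1/30 = 22/15 - 7/6 = 3/10 ≈ 0.30000)
t(H) = 0 (t(H) = (0*(5 + 0))/H = (0*5)/H = 0/H = 0)
S = 33/10 (S = -12 + 3*((3/10)*17) = -12 + 3*(51/10) = -12 + 153/10 = 33/10 ≈ 3.3000)
S*t(f(-1)) = (33/10)*0 = 0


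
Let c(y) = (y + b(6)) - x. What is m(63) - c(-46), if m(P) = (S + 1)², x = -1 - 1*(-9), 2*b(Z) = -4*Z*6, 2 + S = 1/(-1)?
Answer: 130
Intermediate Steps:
S = -3 (S = -2 + 1/(-1) = -2 - 1 = -3)
b(Z) = -12*Z (b(Z) = (-4*Z*6)/2 = (-24*Z)/2 = -12*Z)
x = 8 (x = -1 + 9 = 8)
m(P) = 4 (m(P) = (-3 + 1)² = (-2)² = 4)
c(y) = -80 + y (c(y) = (y - 12*6) - 1*8 = (y - 72) - 8 = (-72 + y) - 8 = -80 + y)
m(63) - c(-46) = 4 - (-80 - 46) = 4 - 1*(-126) = 4 + 126 = 130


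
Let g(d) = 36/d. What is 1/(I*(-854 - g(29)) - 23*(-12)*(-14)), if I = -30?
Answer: 29/632004 ≈ 4.5886e-5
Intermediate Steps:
1/(I*(-854 - g(29)) - 23*(-12)*(-14)) = 1/(-30*(-854 - 36/29) - 23*(-12)*(-14)) = 1/(-30*(-854 - 36/29) + 276*(-14)) = 1/(-30*(-854 - 1*36/29) - 3864) = 1/(-30*(-854 - 36/29) - 3864) = 1/(-30*(-24802/29) - 3864) = 1/(744060/29 - 3864) = 1/(632004/29) = 29/632004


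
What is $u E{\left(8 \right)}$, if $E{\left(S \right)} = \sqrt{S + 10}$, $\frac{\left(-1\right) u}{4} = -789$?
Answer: $9468 \sqrt{2} \approx 13390.0$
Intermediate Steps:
$u = 3156$ ($u = \left(-4\right) \left(-789\right) = 3156$)
$E{\left(S \right)} = \sqrt{10 + S}$
$u E{\left(8 \right)} = 3156 \sqrt{10 + 8} = 3156 \sqrt{18} = 3156 \cdot 3 \sqrt{2} = 9468 \sqrt{2}$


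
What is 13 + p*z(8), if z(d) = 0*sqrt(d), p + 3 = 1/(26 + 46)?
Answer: 13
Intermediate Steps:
p = -215/72 (p = -3 + 1/(26 + 46) = -3 + 1/72 = -215/72 ≈ -2.9861)
z(d) = 0
13 + p*z(8) = 13 - 215/72*0 = 13 + 0 = 13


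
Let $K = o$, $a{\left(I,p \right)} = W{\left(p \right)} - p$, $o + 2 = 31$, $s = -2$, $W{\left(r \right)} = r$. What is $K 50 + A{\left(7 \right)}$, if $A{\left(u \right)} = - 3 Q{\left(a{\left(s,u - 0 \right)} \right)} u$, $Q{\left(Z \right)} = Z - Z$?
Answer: $1450$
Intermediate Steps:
$o = 29$ ($o = -2 + 31 = 29$)
$a{\left(I,p \right)} = 0$ ($a{\left(I,p \right)} = p - p = 0$)
$K = 29$
$Q{\left(Z \right)} = 0$
$A{\left(u \right)} = 0$ ($A{\left(u \right)} = \left(-3\right) 0 u = 0 u = 0$)
$K 50 + A{\left(7 \right)} = 29 \cdot 50 + 0 = 1450 + 0 = 1450$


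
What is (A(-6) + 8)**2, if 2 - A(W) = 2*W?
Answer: 484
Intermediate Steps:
A(W) = 2 - 2*W
(A(-6) + 8)**2 = ((2 - 2*(-6)) + 8)**2 = ((2 + 12) + 8)**2 = (14 + 8)**2 = 22**2 = 484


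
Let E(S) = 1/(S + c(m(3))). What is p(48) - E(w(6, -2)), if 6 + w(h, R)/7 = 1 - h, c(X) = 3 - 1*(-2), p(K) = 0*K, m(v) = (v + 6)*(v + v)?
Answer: 1/72 ≈ 0.013889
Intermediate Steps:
m(v) = 2*v*(6 + v) (m(v) = (6 + v)*(2*v) = 2*v*(6 + v))
p(K) = 0
c(X) = 5 (c(X) = 3 + 2 = 5)
w(h, R) = -35 - 7*h (w(h, R) = -42 + 7*(1 - h) = -42 + (7 - 7*h) = -35 - 7*h)
E(S) = 1/(5 + S) (E(S) = 1/(S + 5) = 1/(5 + S))
p(48) - E(w(6, -2)) = 0 - 1/(5 + (-35 - 7*6)) = 0 - 1/(5 + (-35 - 42)) = 0 - 1/(5 - 77) = 0 - 1/(-72) = 0 - 1*(-1/72) = 0 + 1/72 = 1/72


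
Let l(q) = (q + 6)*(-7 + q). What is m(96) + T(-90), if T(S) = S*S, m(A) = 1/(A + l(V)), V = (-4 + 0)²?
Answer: 2381401/294 ≈ 8100.0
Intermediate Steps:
V = 16 (V = (-4)² = 16)
l(q) = (-7 + q)*(6 + q) (l(q) = (6 + q)*(-7 + q) = (-7 + q)*(6 + q))
m(A) = 1/(198 + A) (m(A) = 1/(A + (-42 + 16² - 1*16)) = 1/(A + (-42 + 256 - 16)) = 1/(A + 198) = 1/(198 + A))
T(S) = S²
m(96) + T(-90) = 1/(198 + 96) + (-90)² = 1/294 + 8100 = 2381401/294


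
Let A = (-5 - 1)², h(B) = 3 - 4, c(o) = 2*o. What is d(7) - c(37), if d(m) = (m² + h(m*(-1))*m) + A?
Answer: 4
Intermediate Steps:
h(B) = -1
A = 36 (A = (-6)² = 36)
d(m) = 36 + m² - m (d(m) = (m² - m) + 36 = 36 + m² - m)
d(7) - c(37) = (36 + 7² - 1*7) - 2*37 = (36 + 49 - 7) - 1*74 = 78 - 74 = 4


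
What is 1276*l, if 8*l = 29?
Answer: 9251/2 ≈ 4625.5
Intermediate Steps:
l = 29/8 (l = (1/8)*29 = 29/8 ≈ 3.6250)
1276*l = 1276*(29/8) = 9251/2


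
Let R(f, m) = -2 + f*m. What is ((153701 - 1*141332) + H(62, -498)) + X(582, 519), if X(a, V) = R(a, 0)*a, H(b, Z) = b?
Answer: 11267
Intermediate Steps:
X(a, V) = -2*a (X(a, V) = (-2 + a*0)*a = (-2 + 0)*a = -2*a)
((153701 - 1*141332) + H(62, -498)) + X(582, 519) = ((153701 - 1*141332) + 62) - 2*582 = ((153701 - 141332) + 62) - 1164 = (12369 + 62) - 1164 = 12431 - 1164 = 11267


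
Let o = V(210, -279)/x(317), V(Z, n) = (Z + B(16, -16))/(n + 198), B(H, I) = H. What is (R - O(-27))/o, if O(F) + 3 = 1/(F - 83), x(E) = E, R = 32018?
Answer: -90442379547/24860 ≈ -3.6381e+6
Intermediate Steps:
V(Z, n) = (16 + Z)/(198 + n) (V(Z, n) = (Z + 16)/(n + 198) = (16 + Z)/(198 + n))
O(F) = -3 + 1/(-83 + F) (O(F) = -3 + 1/(F - 83) = -3 + 1/(-83 + F))
o = -226/25677 (o = ((16 + 210)/(198 - 279))/317 = (226/(-81))*(1/317) = -1/81*226*(1/317) = -226/81*1/317 = -226/25677 ≈ -0.0088017)
(R - O(-27))/o = (32018 - (250 - 3*(-27))/(-83 - 27))/(-226/25677) = (32018 - (250 + 81)/(-110))*(-25677/226) = (32018 - (-1)*331/110)*(-25677/226) = (32018 - 1*(-331/110))*(-25677/226) = (32018 + 331/110)*(-25677/226) = (3522311/110)*(-25677/226) = -90442379547/24860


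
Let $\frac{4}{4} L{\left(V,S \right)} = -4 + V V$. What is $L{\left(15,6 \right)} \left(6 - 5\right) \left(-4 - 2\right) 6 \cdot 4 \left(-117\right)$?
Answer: $3723408$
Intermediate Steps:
$L{\left(V,S \right)} = -4 + V^{2}$ ($L{\left(V,S \right)} = -4 + V V = -4 + V^{2}$)
$L{\left(15,6 \right)} \left(6 - 5\right) \left(-4 - 2\right) 6 \cdot 4 \left(-117\right) = \left(-4 + 15^{2}\right) \left(6 - 5\right) \left(-4 - 2\right) 6 \cdot 4 \left(-117\right) = \left(-4 + 225\right) 1 \left(-6\right) 6 \cdot 4 \left(-117\right) = 221 \left(-6\right) 6 \cdot 4 \left(-117\right) = 221 \left(\left(-36\right) 4\right) \left(-117\right) = 221 \left(-144\right) \left(-117\right) = \left(-31824\right) \left(-117\right) = 3723408$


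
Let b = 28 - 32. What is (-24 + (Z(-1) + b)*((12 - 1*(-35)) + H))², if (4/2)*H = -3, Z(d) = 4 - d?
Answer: 1849/4 ≈ 462.25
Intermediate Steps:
b = -4
H = -3/2 (H = (½)*(-3) = -3/2 ≈ -1.5000)
(-24 + (Z(-1) + b)*((12 - 1*(-35)) + H))² = (-24 + ((4 - 1*(-1)) - 4)*((12 - 1*(-35)) - 3/2))² = (-24 + ((4 + 1) - 4)*((12 + 35) - 3/2))² = (-24 + (5 - 4)*(47 - 3/2))² = (-24 + 1*(91/2))² = (-24 + 91/2)² = (43/2)² = 1849/4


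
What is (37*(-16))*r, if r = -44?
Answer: 26048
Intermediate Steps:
(37*(-16))*r = (37*(-16))*(-44) = -592*(-44) = 26048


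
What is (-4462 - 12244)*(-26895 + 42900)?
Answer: -267379530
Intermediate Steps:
(-4462 - 12244)*(-26895 + 42900) = -16706*16005 = -267379530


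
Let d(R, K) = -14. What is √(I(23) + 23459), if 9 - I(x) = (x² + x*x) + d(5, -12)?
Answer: 2*√5606 ≈ 149.75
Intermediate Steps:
I(x) = 23 - 2*x² (I(x) = 9 - ((x² + x*x) - 14) = 9 - ((x² + x²) - 14) = 9 - (2*x² - 14) = 9 - (-14 + 2*x²) = 9 + (14 - 2*x²) = 23 - 2*x²)
√(I(23) + 23459) = √((23 - 2*23²) + 23459) = √((23 - 2*529) + 23459) = √((23 - 1058) + 23459) = √(-1035 + 23459) = √22424 = 2*√5606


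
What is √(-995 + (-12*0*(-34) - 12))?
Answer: I*√1007 ≈ 31.733*I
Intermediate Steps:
√(-995 + (-12*0*(-34) - 12)) = √(-995 + (0*(-34) - 12)) = √(-995 + (0 - 12)) = √(-995 - 12) = √(-1007) = I*√1007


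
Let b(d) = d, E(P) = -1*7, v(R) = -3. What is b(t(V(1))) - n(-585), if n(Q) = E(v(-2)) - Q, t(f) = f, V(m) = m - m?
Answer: -578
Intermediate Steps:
V(m) = 0
E(P) = -7
n(Q) = -7 - Q
b(t(V(1))) - n(-585) = 0 - (-7 - 1*(-585)) = 0 - (-7 + 585) = 0 - 1*578 = 0 - 578 = -578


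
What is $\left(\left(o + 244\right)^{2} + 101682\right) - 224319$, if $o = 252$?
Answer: $123379$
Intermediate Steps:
$\left(\left(o + 244\right)^{2} + 101682\right) - 224319 = \left(\left(252 + 244\right)^{2} + 101682\right) - 224319 = \left(496^{2} + 101682\right) - 224319 = \left(246016 + 101682\right) - 224319 = 347698 - 224319 = 123379$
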